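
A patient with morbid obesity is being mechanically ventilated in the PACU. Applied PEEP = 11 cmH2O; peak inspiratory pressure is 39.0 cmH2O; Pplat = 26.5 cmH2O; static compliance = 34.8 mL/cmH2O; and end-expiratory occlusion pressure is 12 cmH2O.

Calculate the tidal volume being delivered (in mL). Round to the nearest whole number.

End-expiratory occlusion gives total PEEP = 12 cmH2O (intrinsic PEEP = 12 − 11 = 1). Use total PEEP for the elastic gradient.
Vt = Cstat × (Pplat − PEEPtotal) = 34.8 × (26.5 − 12) = 34.8 × 14.5 = 504.6 mL.

505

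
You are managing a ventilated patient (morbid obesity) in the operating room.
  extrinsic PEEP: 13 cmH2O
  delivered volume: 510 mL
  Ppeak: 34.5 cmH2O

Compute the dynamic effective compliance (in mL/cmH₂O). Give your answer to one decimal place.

23.7

Dynamic compliance = Vt / (PIP − PEEP) = 510 / (34.5 − 13) = 510 / 21.5 = 23.721 mL/cmH2O.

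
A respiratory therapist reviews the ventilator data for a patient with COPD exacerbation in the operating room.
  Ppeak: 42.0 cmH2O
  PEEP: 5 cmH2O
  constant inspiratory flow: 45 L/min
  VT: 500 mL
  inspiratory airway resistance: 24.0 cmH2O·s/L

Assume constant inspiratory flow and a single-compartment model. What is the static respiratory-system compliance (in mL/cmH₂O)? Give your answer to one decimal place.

Flow: 45 L/min ÷ 60 = 0.75 L/s.
Equation of motion (constant flow): PIP = Vt/C + R·V̇ + PEEP.
Vt/C = PIP − R·V̇ − PEEP = 42.0 − 24.0×0.75 − 5 = 42.0 − 18.0 − 5 = 19.0 cmH2O.
C = Vt / 19.0 = 500 / 19.0 = 26.316 mL/cmH2O.

26.3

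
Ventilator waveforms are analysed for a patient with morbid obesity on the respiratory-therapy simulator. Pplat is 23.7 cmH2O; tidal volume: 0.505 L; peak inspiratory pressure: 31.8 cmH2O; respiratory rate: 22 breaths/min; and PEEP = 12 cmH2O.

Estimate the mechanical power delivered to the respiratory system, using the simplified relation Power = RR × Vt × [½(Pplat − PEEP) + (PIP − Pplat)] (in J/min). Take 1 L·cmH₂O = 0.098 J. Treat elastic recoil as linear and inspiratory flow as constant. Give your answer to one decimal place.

15.2

Per-breath work = Vt × [½(Pplat−PEEP) + (PIP−Pplat)] = 0.505 × [0.5×11.7 + 8.1] = 0.505 × 13.95 = 7.045 L·cmH2O.
Power = 22 × 7.045 = 154.99 L·cmH2O/min.
× 0.098 J/(L·cmH2O) → 15.189 J/min.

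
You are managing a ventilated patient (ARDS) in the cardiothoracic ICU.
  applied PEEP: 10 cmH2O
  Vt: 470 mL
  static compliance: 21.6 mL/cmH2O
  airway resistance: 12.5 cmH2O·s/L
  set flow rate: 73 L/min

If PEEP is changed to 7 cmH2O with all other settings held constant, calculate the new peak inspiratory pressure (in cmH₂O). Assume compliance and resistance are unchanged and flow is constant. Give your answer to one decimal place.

Flow: 73 L/min ÷ 60 = 1.2167 L/s.
PIP = Vt/C + R·V̇ + PEEP (constant-flow equation of motion).
Only the baseline term changes: ΔPIP = ΔPEEP = 7 − 10 = -3.0 cmH2O.
Original PIP = 470/21.6 + 12.5×1.2167 + 10 = 46.968 cmH2O; new PIP = 46.968 + (-3.0) = 43.968 cmH2O.

44.0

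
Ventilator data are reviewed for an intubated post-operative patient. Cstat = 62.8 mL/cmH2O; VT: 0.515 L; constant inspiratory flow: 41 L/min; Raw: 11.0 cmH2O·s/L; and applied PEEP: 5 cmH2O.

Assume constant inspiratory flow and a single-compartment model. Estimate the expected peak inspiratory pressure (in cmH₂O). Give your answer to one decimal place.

Flow: 41 L/min ÷ 60 = 0.6833 L/s.
Equation of motion (constant flow): PIP = Vt/C + R·V̇ + PEEP.
PIP = 515/62.8 + 11.0×0.6833 + 5 = 8.201 + 7.516 + 5 = 20.717 cmH2O.

20.7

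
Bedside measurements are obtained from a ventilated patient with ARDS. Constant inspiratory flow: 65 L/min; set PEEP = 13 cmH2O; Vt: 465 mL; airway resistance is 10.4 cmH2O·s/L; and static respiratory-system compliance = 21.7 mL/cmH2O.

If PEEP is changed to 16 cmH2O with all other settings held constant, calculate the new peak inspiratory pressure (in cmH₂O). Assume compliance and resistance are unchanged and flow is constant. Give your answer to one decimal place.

Flow: 65 L/min ÷ 60 = 1.0833 L/s.
PIP = Vt/C + R·V̇ + PEEP (constant-flow equation of motion).
Only the baseline term changes: ΔPIP = ΔPEEP = 16 − 13 = 3.0 cmH2O.
Original PIP = 465/21.7 + 10.4×1.0833 + 13 = 45.695 cmH2O; new PIP = 45.695 + (3.0) = 48.695 cmH2O.

48.7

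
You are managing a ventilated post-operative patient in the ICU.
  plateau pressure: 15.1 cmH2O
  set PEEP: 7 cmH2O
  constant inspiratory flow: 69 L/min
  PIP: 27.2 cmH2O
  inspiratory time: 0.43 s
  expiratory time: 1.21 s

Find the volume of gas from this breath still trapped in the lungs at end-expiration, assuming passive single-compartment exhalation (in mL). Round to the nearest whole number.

Flow: 69 L/min ÷ 60 = 1.15 L/s.
Vt = flow × Ti = 1.15 L/s × 0.43 s × 1000 mL/L = 494.5 mL.
R = (PIP − Pplat)/V̇ = (27.2 − 15.1) / 1.15 = 12.1/1.15 = 10.522 cmH2O·s/L.
C = Vt/(Pplat − PEEP) = 494.5 / (15.1 − 7) = 494.5/8.1 = 61.049 mL/cmH2O.
τ = R × C = 10.522 × 0.06105 L/cmH2O = 0.6424 s.
Fraction remaining = e^(−Te/τ) = e^(−1.21/0.6424) = 0.152.
Trapped volume = 494.5 × 0.152 = 75.164 mL.

75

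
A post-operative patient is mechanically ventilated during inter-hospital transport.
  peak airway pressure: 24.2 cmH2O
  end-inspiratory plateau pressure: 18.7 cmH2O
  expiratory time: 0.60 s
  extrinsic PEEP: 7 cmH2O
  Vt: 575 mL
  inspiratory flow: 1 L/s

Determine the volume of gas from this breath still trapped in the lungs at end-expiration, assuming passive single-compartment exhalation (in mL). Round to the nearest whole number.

R = (PIP − Pplat)/V̇ = (24.2 − 18.7) / 1 = 5.5/1 = 5.5 cmH2O·s/L.
C = Vt/(Pplat − PEEP) = 575.0 / (18.7 − 7) = 575.0/11.7 = 49.145 mL/cmH2O.
τ = R × C = 5.5 × 0.04915 L/cmH2O = 0.2703 s.
Fraction remaining = e^(−Te/τ) = e^(−0.60/0.2703) = 0.1086.
Trapped volume = 575.0 × 0.1086 = 62.445 mL.

62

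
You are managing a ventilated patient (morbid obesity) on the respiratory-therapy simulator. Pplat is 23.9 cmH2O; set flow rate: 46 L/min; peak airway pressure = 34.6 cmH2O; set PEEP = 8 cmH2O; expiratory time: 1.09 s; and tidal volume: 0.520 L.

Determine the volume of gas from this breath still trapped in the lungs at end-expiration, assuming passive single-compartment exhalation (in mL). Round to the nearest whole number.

Flow: 46 L/min ÷ 60 = 0.7667 L/s.
R = (PIP − Pplat)/V̇ = (34.6 − 23.9) / 0.7667 = 10.7/0.7667 = 13.956 cmH2O·s/L.
C = Vt/(Pplat − PEEP) = 520.0 / (23.9 − 8) = 520.0/15.9 = 32.704 mL/cmH2O.
τ = R × C = 13.956 × 0.0327 L/cmH2O = 0.4564 s.
Fraction remaining = e^(−Te/τ) = e^(−1.09/0.4564) = 0.09179.
Trapped volume = 520.0 × 0.09179 = 47.731 mL.

48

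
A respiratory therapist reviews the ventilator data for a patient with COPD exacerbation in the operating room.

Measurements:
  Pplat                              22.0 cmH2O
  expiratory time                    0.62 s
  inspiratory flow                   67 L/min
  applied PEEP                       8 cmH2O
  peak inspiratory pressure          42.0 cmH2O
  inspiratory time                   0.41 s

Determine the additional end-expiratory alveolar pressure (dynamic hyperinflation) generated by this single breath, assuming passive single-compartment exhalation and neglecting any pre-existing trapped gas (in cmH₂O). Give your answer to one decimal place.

Flow: 67 L/min ÷ 60 = 1.1167 L/s.
Vt = flow × Ti = 1.1167 L/s × 0.41 s × 1000 mL/L = 457.85 mL.
R = (PIP − Pplat)/V̇ = (42.0 − 22.0) / 1.1167 = 20.0/1.1167 = 17.91 cmH2O·s/L.
C = Vt/(Pplat − PEEP) = 457.85 / (22.0 − 8) = 457.85/14.0 = 32.704 mL/cmH2O.
τ = R × C = 17.91 × 0.0327 L/cmH2O = 0.5857 s.
Fraction remaining = e^(−Te/τ) = e^(−0.62/0.5857) = 0.347; trapped volume = 457.85 × 0.347 = 158.87 mL.
Additional alveolar pressure from trapping ≈ V_trapped / C = 158.87 / 32.704 = 4.858 cmH2O.

4.9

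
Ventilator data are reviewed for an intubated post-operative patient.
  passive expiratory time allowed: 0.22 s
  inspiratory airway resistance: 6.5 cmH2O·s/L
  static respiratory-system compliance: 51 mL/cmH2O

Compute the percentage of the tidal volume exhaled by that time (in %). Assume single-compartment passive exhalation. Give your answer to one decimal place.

48.5

τ = R × C = 6.5 × 51 mL/cmH2O = 6.5 × 0.051 L/cmH2O = 0.3315 s.
Passive exhalation: V(t)/V₀ = e^(−t/τ) = e^(−0.22/0.3315) = 0.515.
Fraction exhaled = 1 − 0.515 = 0.485 → 48.5%.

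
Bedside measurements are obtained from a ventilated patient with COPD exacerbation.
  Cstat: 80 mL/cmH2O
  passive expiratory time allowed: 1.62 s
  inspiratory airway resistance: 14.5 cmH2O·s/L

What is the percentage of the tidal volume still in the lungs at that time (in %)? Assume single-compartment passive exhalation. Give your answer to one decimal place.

24.7

τ = R × C = 14.5 × 80 mL/cmH2O = 14.5 × 0.080 L/cmH2O = 1.16 s.
Passive exhalation: V(t)/V₀ = e^(−t/τ) = e^(−1.62/1.16) = 0.2474.
Fraction remaining = 0.2474 → 24.74%.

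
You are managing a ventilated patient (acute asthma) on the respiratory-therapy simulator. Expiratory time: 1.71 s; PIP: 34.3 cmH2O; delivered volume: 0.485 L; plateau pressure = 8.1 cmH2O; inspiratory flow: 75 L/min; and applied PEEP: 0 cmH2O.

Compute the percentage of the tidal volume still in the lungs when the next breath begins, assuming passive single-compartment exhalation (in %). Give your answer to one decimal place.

Flow: 75 L/min ÷ 60 = 1.25 L/s.
R = (PIP − Pplat)/V̇ = (34.3 − 8.1) / 1.25 = 26.2/1.25 = 20.96 cmH2O·s/L.
C = Vt/(Pplat − PEEP) = 485.0 / (8.1 − 0) = 485.0/8.1 = 59.877 mL/cmH2O.
τ = R × C = 20.96 × 0.05988 L/cmH2O = 1.255 s.
Fraction remaining at end-expiration = e^(−Te/τ) = e^(−1.71/1.255) = 0.256 → 25.6%.

25.6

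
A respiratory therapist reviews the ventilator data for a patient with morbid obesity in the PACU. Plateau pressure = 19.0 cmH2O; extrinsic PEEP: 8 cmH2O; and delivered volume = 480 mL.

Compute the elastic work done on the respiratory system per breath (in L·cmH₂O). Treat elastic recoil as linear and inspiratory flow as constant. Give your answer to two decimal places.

Elastic work ≈ ½ × (Pplat − PEEP) × Vt = 0.5 × (19.0 − 8) × 0.480 L = 0.5 × 11.0 × 0.480 = 2.64 L·cmH2O.

2.64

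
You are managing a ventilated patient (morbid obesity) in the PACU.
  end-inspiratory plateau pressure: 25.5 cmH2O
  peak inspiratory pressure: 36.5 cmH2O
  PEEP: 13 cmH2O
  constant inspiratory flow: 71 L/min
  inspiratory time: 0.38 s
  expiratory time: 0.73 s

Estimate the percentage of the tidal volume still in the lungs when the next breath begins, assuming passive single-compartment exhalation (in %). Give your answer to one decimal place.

Flow: 71 L/min ÷ 60 = 1.1833 L/s.
Vt = flow × Ti = 1.1833 L/s × 0.38 s × 1000 mL/L = 449.65 mL.
R = (PIP − Pplat)/V̇ = (36.5 − 25.5) / 1.1833 = 11.0/1.1833 = 9.296 cmH2O·s/L.
C = Vt/(Pplat − PEEP) = 449.65 / (25.5 − 13) = 449.65/12.5 = 35.972 mL/cmH2O.
τ = R × C = 9.296 × 0.03597 L/cmH2O = 0.3344 s.
Fraction remaining at end-expiration = e^(−Te/τ) = e^(−0.73/0.3344) = 0.1127 → 11.27%.

11.3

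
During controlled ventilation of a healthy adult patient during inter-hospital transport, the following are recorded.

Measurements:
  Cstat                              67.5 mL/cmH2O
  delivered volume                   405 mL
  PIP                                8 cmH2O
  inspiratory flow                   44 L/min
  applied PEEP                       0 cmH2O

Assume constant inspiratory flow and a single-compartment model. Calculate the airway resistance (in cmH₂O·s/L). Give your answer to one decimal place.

2.7

Flow: 44 L/min ÷ 60 = 0.7333 L/s.
Equation of motion (constant flow): PIP = Vt/C + R·V̇ + PEEP.
R·V̇ = PIP − Vt/C − PEEP = 8 − 405/67.5 − 0 = 8 − 6.0 − 0 = 2.0 cmH2O.
R = 2.0 / 0.7333 = 2.727 cmH2O·s/L.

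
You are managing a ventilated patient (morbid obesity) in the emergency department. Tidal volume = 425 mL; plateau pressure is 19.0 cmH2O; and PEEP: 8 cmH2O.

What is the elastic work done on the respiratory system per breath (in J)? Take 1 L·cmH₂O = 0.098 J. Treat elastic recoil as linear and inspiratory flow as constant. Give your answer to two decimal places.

0.23

Elastic work ≈ ½ × (Pplat − PEEP) × Vt = 0.5 × (19.0 − 8) × 0.425 L = 0.5 × 11.0 × 0.425 = 2.338 L·cmH2O.
× 0.098 J/(L·cmH2O) → 0.2291 J.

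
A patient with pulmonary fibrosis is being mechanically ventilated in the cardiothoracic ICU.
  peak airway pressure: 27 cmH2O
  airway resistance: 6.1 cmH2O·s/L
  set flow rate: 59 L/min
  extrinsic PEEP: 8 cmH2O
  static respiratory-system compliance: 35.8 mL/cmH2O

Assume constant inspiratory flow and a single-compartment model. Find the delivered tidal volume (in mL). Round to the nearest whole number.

465

Flow: 59 L/min ÷ 60 = 0.9833 L/s.
Equation of motion (constant flow): PIP = Vt/C + R·V̇ + PEEP.
Vt/C = PIP − R·V̇ − PEEP = 27 − 5.998 − 8 = 13.002 cmH2O.
Vt = C × 13.002 = 35.8 × 13.002 = 465.47 mL.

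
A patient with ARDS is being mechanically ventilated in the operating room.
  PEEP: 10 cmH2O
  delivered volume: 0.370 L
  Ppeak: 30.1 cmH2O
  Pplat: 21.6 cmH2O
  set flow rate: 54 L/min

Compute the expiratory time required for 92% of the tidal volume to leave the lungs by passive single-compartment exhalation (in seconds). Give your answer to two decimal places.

Flow: 54 L/min ÷ 60 = 0.9 L/s.
R = (PIP − Pplat)/V̇ = (30.1 − 21.6) / 0.9 = 8.5/0.9 = 9.444 cmH2O·s/L.
C = Vt/(Pplat − PEEP) = 370.0 / (21.6 − 10) = 370.0/11.6 = 31.897 mL/cmH2O.
τ = R × C = 9.444 × 0.0319 L/cmH2O = 0.3013 s.
t = −τ·ln(1 − 0.92) = −0.3013·ln(0.08) = 0.761 s.

0.76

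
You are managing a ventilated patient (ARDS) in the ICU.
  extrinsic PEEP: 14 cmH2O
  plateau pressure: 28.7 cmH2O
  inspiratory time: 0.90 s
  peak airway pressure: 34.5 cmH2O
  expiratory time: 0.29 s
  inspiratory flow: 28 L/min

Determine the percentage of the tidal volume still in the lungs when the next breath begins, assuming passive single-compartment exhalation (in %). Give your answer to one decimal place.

44.2

Flow: 28 L/min ÷ 60 = 0.4667 L/s.
Vt = flow × Ti = 0.4667 L/s × 0.90 s × 1000 mL/L = 420.03 mL.
R = (PIP − Pplat)/V̇ = (34.5 − 28.7) / 0.4667 = 5.8/0.4667 = 12.428 cmH2O·s/L.
C = Vt/(Pplat − PEEP) = 420.03 / (28.7 − 14) = 420.03/14.7 = 28.573 mL/cmH2O.
τ = R × C = 12.428 × 0.02857 L/cmH2O = 0.3551 s.
Fraction remaining at end-expiration = e^(−Te/τ) = e^(−0.29/0.3551) = 0.4419 → 44.19%.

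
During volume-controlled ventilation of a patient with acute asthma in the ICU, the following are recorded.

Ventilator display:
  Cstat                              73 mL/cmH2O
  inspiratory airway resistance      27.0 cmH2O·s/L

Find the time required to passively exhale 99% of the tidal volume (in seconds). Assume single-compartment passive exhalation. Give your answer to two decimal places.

9.08

τ = R × C = 27.0 × 73 mL/cmH2O = 27.0 × 0.073 L/cmH2O = 1.971 s.
Exhaled fraction f = 1 − e^(−t/τ) → t = −τ·ln(1 − f) = −1.971·ln(0.01) = 9.077 s.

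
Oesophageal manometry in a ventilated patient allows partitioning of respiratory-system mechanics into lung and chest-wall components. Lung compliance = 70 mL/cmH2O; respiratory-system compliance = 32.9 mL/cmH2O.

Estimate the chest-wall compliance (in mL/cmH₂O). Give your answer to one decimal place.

1/Ccw = 1/Crs − 1/CL.
1/Ccw = 1/32.9 − 1/70 = 0.01611.
Ccw = 62.073 mL/cmH2O.

62.1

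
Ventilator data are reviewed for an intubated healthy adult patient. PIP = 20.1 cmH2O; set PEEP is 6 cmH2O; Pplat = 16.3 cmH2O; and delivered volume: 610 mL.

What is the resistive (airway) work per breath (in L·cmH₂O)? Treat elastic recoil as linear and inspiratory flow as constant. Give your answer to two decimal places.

With constant inspiratory flow the resistive pressure is constant at PIP − Pplat = 20.1 − 16.3 = 3.8 cmH2O, so resistive work = 3.8 × 0.610 = 2.318 L·cmH2O.

2.32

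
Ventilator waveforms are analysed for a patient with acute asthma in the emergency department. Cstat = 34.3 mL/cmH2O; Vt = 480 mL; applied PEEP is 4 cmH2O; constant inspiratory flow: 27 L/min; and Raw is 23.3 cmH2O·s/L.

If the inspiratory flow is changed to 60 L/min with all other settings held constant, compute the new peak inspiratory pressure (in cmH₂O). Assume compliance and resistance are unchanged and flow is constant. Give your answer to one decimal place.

41.3

Flow: 27 L/min ÷ 60 = 0.45 L/s.
New flow: 60 L/min ÷ 60 = 1 L/s.
PIP = Vt/C + R·V̇ + PEEP (constant-flow equation of motion).
Only the resistive term changes: ΔPIP = R × ΔV̇ = 23.3 × (1 − 0.45) = 23.3 × 0.55 = 12.815 cmH2O.
Original PIP = 480/34.3 + 23.3×0.45 + 4 = 28.479 cmH2O; new PIP = 28.479 + (12.815) = 41.294 cmH2O.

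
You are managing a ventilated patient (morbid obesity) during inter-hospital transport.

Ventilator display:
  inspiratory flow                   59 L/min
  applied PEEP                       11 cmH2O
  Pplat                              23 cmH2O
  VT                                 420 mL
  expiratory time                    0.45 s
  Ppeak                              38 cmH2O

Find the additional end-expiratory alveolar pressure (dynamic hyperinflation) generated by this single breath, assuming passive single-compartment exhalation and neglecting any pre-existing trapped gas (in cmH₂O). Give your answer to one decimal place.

5.2

Flow: 59 L/min ÷ 60 = 0.9833 L/s.
R = (PIP − Pplat)/V̇ = (38 − 23) / 0.9833 = 15.0/0.9833 = 15.255 cmH2O·s/L.
C = Vt/(Pplat − PEEP) = 420.0 / (23 − 11) = 420.0/12.0 = 35.0 mL/cmH2O.
τ = R × C = 15.255 × 0.035 L/cmH2O = 0.5339 s.
Fraction remaining = e^(−Te/τ) = e^(−0.45/0.5339) = 0.4305; trapped volume = 420.0 × 0.4305 = 180.81 mL.
Additional alveolar pressure from trapping ≈ V_trapped / C = 180.81 / 35.0 = 5.166 cmH2O.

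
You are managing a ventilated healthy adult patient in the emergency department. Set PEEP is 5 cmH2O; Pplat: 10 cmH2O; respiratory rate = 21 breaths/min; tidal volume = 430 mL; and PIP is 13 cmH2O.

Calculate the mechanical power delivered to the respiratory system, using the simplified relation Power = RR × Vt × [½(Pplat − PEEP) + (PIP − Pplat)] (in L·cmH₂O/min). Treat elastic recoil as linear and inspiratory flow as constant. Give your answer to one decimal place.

Per-breath work = Vt × [½(Pplat−PEEP) + (PIP−Pplat)] = 0.430 × [0.5×5.0 + 3.0] = 0.430 × 5.5 = 2.365 L·cmH2O.
Power = 21 × 2.365 = 49.665 L·cmH2O/min.

49.7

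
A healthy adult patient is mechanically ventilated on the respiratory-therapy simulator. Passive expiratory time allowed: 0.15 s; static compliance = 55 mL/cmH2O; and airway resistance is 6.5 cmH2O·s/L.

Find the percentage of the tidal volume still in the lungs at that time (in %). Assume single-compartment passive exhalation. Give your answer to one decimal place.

τ = R × C = 6.5 × 55 mL/cmH2O = 6.5 × 0.055 L/cmH2O = 0.3575 s.
Passive exhalation: V(t)/V₀ = e^(−t/τ) = e^(−0.15/0.3575) = 0.6573.
Fraction remaining = 0.6573 → 65.73%.

65.7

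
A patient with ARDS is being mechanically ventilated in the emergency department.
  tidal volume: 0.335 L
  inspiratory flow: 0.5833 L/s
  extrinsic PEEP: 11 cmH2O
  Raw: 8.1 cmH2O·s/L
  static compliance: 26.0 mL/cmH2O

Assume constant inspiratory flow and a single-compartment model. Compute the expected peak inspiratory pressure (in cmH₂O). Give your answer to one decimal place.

28.6

Equation of motion (constant flow): PIP = Vt/C + R·V̇ + PEEP.
PIP = 335/26.0 + 8.1×0.5833 + 11 = 12.885 + 4.725 + 11 = 28.61 cmH2O.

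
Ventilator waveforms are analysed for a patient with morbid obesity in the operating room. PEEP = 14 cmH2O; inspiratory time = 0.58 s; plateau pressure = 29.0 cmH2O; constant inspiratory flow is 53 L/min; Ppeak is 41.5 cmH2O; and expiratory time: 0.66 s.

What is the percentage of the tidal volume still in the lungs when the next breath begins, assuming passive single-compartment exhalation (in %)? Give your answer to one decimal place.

25.5

Flow: 53 L/min ÷ 60 = 0.8833 L/s.
Vt = flow × Ti = 0.8833 L/s × 0.58 s × 1000 mL/L = 512.31 mL.
R = (PIP − Pplat)/V̇ = (41.5 − 29.0) / 0.8833 = 12.5/0.8833 = 14.151 cmH2O·s/L.
C = Vt/(Pplat − PEEP) = 512.31 / (29.0 − 14) = 512.31/15.0 = 34.154 mL/cmH2O.
τ = R × C = 14.151 × 0.03415 L/cmH2O = 0.4833 s.
Fraction remaining at end-expiration = e^(−Te/τ) = e^(−0.66/0.4833) = 0.2552 → 25.52%.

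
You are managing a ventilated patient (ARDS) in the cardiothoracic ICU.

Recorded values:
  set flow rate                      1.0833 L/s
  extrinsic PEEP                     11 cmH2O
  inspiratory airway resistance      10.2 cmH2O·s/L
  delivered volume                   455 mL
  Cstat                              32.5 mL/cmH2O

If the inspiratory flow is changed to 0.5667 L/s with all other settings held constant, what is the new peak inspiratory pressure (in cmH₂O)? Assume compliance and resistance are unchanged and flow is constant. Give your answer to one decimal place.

30.8

PIP = Vt/C + R·V̇ + PEEP (constant-flow equation of motion).
Only the resistive term changes: ΔPIP = R × ΔV̇ = 10.2 × (0.5667 − 1.0833) = 10.2 × -0.5166 = -5.269 cmH2O.
Original PIP = 455/32.5 + 10.2×1.0833 + 11 = 36.05 cmH2O; new PIP = 36.05 + (-5.269) = 30.781 cmH2O.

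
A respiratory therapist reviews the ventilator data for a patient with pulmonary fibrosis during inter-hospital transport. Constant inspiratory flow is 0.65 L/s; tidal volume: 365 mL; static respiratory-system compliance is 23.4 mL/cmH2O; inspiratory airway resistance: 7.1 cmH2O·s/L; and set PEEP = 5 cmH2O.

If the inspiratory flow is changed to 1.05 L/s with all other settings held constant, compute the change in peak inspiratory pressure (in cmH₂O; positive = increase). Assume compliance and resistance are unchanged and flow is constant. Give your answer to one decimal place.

2.8

PIP = Vt/C + R·V̇ + PEEP (constant-flow equation of motion).
Only the resistive term changes: ΔPIP = R × ΔV̇ = 7.1 × (1.05 − 0.65) = 7.1 × 0.4 = 2.84 cmH2O.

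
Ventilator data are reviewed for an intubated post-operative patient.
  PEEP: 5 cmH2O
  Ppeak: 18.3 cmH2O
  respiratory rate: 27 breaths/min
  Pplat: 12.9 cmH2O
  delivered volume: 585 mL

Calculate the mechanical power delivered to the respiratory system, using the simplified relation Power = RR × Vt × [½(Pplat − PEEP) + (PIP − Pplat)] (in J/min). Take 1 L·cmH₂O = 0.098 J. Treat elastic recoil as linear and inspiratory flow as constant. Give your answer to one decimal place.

14.5

Per-breath work = Vt × [½(Pplat−PEEP) + (PIP−Pplat)] = 0.585 × [0.5×7.9 + 5.4] = 0.585 × 9.35 = 5.47 L·cmH2O.
Power = 27 × 5.47 = 147.69 L·cmH2O/min.
× 0.098 J/(L·cmH2O) → 14.474 J/min.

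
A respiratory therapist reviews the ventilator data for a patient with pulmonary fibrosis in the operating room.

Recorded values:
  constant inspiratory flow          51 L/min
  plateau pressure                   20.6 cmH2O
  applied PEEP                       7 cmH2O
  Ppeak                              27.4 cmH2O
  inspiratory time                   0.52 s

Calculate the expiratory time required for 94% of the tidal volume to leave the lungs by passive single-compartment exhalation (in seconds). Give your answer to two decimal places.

0.73

Flow: 51 L/min ÷ 60 = 0.85 L/s.
Vt = flow × Ti = 0.85 L/s × 0.52 s × 1000 mL/L = 442.0 mL.
R = (PIP − Pplat)/V̇ = (27.4 − 20.6) / 0.85 = 6.8/0.85 = 8.0 cmH2O·s/L.
C = Vt/(Pplat − PEEP) = 442.0 / (20.6 − 7) = 442.0/13.6 = 32.5 mL/cmH2O.
τ = R × C = 8.0 × 0.0325 L/cmH2O = 0.26 s.
t = −τ·ln(1 − 0.94) = −0.26·ln(0.06) = 0.7315 s.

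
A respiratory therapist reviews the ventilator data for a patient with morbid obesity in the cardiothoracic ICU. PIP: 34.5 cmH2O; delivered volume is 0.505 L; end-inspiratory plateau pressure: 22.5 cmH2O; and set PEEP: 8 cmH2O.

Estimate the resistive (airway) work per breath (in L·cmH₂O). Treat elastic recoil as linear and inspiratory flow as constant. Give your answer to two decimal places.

With constant inspiratory flow the resistive pressure is constant at PIP − Pplat = 34.5 − 22.5 = 12.0 cmH2O, so resistive work = 12.0 × 0.505 = 6.06 L·cmH2O.

6.06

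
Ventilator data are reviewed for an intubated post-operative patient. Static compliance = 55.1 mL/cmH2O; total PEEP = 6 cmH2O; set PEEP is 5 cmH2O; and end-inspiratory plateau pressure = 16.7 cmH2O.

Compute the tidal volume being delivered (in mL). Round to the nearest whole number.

End-expiratory occlusion gives total PEEP = 6 cmH2O (intrinsic PEEP = 6 − 5 = 1). Use total PEEP for the elastic gradient.
Vt = Cstat × (Pplat − PEEPtotal) = 55.1 × (16.7 − 6) = 55.1 × 10.7 = 589.57 mL.

590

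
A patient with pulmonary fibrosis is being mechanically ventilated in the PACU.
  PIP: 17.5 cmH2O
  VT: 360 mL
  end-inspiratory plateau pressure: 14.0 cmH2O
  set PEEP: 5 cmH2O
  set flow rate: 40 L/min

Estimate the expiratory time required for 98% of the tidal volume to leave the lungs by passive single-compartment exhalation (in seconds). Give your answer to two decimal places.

0.82

Flow: 40 L/min ÷ 60 = 0.6667 L/s.
R = (PIP − Pplat)/V̇ = (17.5 − 14.0) / 0.6667 = 3.5/0.6667 = 5.25 cmH2O·s/L.
C = Vt/(Pplat − PEEP) = 360.0 / (14.0 − 5) = 360.0/9.0 = 40.0 mL/cmH2O.
τ = R × C = 5.25 × 0.04 L/cmH2O = 0.21 s.
t = −τ·ln(1 − 0.98) = −0.21·ln(0.02) = 0.8215 s.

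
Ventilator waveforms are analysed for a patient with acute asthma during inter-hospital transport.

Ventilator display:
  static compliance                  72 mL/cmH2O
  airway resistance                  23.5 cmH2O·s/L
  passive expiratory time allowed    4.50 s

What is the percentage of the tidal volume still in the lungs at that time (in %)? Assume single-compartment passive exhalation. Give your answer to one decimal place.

7.0

τ = R × C = 23.5 × 72 mL/cmH2O = 23.5 × 0.072 L/cmH2O = 1.692 s.
Passive exhalation: V(t)/V₀ = e^(−t/τ) = e^(−4.50/1.692) = 0.06998.
Fraction remaining = 0.06998 → 6.998%.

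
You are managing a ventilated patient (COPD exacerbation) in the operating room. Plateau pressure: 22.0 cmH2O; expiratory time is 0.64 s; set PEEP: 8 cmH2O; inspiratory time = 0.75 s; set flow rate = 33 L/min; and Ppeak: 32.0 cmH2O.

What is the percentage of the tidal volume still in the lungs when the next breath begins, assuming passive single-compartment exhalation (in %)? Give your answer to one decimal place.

Flow: 33 L/min ÷ 60 = 0.55 L/s.
Vt = flow × Ti = 0.55 L/s × 0.75 s × 1000 mL/L = 412.5 mL.
R = (PIP − Pplat)/V̇ = (32.0 − 22.0) / 0.55 = 10.0/0.55 = 18.182 cmH2O·s/L.
C = Vt/(Pplat − PEEP) = 412.5 / (22.0 − 8) = 412.5/14.0 = 29.464 mL/cmH2O.
τ = R × C = 18.182 × 0.02946 L/cmH2O = 0.5356 s.
Fraction remaining at end-expiration = e^(−Te/τ) = e^(−0.64/0.5356) = 0.3027 → 30.27%.

30.3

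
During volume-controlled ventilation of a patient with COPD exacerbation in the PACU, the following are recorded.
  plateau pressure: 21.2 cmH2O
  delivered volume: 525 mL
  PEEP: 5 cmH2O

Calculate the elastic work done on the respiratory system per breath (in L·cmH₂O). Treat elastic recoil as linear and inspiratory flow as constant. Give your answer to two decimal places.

4.25

Elastic work ≈ ½ × (Pplat − PEEP) × Vt = 0.5 × (21.2 − 5) × 0.525 L = 0.5 × 16.2 × 0.525 = 4.253 L·cmH2O.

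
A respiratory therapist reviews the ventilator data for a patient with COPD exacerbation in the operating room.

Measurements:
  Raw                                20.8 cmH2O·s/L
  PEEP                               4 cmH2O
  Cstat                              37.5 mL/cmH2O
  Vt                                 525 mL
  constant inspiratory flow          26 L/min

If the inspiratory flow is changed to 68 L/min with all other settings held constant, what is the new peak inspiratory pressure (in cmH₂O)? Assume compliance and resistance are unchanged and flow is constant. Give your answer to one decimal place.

Flow: 26 L/min ÷ 60 = 0.4333 L/s.
New flow: 68 L/min ÷ 60 = 1.1333 L/s.
PIP = Vt/C + R·V̇ + PEEP (constant-flow equation of motion).
Only the resistive term changes: ΔPIP = R × ΔV̇ = 20.8 × (1.1333 − 0.4333) = 20.8 × 0.7 = 14.56 cmH2O.
Original PIP = 525/37.5 + 20.8×0.4333 + 4 = 27.013 cmH2O; new PIP = 27.013 + (14.56) = 41.573 cmH2O.

41.6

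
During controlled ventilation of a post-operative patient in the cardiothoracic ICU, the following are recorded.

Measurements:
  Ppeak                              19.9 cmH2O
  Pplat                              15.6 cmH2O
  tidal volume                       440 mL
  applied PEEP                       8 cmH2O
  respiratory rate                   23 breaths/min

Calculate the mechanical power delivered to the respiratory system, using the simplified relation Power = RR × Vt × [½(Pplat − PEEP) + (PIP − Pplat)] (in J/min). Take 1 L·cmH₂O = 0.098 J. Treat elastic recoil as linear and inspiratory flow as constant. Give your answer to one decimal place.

8.0

Per-breath work = Vt × [½(Pplat−PEEP) + (PIP−Pplat)] = 0.440 × [0.5×7.6 + 4.3] = 0.440 × 8.1 = 3.564 L·cmH2O.
Power = 23 × 3.564 = 81.972 L·cmH2O/min.
× 0.098 J/(L·cmH2O) → 8.033 J/min.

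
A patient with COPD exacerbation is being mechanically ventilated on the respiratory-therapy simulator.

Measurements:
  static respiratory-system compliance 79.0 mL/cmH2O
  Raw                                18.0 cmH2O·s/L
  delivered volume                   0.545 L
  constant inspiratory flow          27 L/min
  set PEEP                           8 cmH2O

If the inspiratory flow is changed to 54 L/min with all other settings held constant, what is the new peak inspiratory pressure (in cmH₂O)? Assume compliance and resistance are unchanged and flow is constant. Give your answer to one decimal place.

Flow: 27 L/min ÷ 60 = 0.45 L/s.
New flow: 54 L/min ÷ 60 = 0.9 L/s.
PIP = Vt/C + R·V̇ + PEEP (constant-flow equation of motion).
Only the resistive term changes: ΔPIP = R × ΔV̇ = 18.0 × (0.9 − 0.45) = 18.0 × 0.45 = 8.1 cmH2O.
Original PIP = 545/79.0 + 18.0×0.45 + 8 = 22.999 cmH2O; new PIP = 22.999 + (8.1) = 31.099 cmH2O.

31.1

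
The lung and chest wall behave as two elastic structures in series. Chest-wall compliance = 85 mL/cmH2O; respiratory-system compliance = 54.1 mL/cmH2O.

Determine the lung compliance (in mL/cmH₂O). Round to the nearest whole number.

149

1/CL = 1/Crs − 1/Ccw.
1/CL = 1/54.1 − 1/85 = 0.00672.
CL = 148.81 mL/cmH2O.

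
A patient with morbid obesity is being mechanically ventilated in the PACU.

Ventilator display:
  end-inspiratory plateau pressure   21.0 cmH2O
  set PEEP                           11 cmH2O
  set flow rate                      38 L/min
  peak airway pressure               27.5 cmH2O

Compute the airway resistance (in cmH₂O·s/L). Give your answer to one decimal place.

10.3

Flow: 38 L/min ÷ 60 = 0.6333 L/s.
Raw = (PIP − Pplat) / flow = (27.5 − 21.0) / 0.6333 = 6.5 / 0.6333 = 10.264 cmH2O·s/L.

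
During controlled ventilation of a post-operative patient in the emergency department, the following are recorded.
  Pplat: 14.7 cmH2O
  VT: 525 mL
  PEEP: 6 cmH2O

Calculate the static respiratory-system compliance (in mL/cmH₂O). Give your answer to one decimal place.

Cstat = Vt / (Pplat − PEEP) = 525 / (14.7 − 6) = 525 / 8.7 = 60.345 mL/cmH2O.

60.3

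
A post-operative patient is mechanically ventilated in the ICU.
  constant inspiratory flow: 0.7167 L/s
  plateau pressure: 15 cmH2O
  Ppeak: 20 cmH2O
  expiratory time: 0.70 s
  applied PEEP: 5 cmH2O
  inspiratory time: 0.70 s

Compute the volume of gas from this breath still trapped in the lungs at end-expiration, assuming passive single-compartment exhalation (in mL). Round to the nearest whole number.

68

Vt = flow × Ti = 0.7167 L/s × 0.70 s × 1000 mL/L = 501.69 mL.
R = (PIP − Pplat)/V̇ = (20 − 15) / 0.7167 = 5.0/0.7167 = 6.976 cmH2O·s/L.
C = Vt/(Pplat − PEEP) = 501.69 / (15 − 5) = 501.69/10.0 = 50.169 mL/cmH2O.
τ = R × C = 6.976 × 0.05017 L/cmH2O = 0.35 s.
Fraction remaining = e^(−Te/τ) = e^(−0.70/0.35) = 0.1353.
Trapped volume = 501.69 × 0.1353 = 67.879 mL.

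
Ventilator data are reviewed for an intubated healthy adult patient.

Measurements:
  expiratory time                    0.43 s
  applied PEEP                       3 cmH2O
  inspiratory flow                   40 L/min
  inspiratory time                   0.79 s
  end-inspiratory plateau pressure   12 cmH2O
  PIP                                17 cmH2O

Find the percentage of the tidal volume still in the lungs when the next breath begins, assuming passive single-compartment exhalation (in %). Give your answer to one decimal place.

37.5

Flow: 40 L/min ÷ 60 = 0.6667 L/s.
Vt = flow × Ti = 0.6667 L/s × 0.79 s × 1000 mL/L = 526.69 mL.
R = (PIP − Pplat)/V̇ = (17 − 12) / 0.6667 = 5.0/0.6667 = 7.5 cmH2O·s/L.
C = Vt/(Pplat − PEEP) = 526.69 / (12 − 3) = 526.69/9.0 = 58.521 mL/cmH2O.
τ = R × C = 7.5 × 0.05852 L/cmH2O = 0.4389 s.
Fraction remaining at end-expiration = e^(−Te/τ) = e^(−0.43/0.4389) = 0.3754 → 37.54%.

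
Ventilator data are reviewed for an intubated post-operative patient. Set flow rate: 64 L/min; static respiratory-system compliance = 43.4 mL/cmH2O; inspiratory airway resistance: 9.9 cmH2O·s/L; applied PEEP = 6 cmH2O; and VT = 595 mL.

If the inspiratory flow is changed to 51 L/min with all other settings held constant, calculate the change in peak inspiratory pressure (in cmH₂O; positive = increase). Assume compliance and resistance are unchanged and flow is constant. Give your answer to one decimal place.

-2.1

Flow: 64 L/min ÷ 60 = 1.0667 L/s.
New flow: 51 L/min ÷ 60 = 0.85 L/s.
PIP = Vt/C + R·V̇ + PEEP (constant-flow equation of motion).
Only the resistive term changes: ΔPIP = R × ΔV̇ = 9.9 × (0.85 − 1.0667) = 9.9 × -0.2167 = -2.145 cmH2O.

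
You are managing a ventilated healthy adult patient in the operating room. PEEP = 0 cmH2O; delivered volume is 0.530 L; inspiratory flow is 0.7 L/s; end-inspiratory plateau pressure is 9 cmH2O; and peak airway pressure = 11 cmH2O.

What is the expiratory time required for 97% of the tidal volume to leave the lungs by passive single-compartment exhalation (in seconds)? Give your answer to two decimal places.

0.59

R = (PIP − Pplat)/V̇ = (11 − 9) / 0.7 = 2.0/0.7 = 2.857 cmH2O·s/L.
C = Vt/(Pplat − PEEP) = 530.0 / (9 − 0) = 530.0/9.0 = 58.889 mL/cmH2O.
τ = R × C = 2.857 × 0.05889 L/cmH2O = 0.1682 s.
t = −τ·ln(1 − 0.97) = −0.1682·ln(0.03) = 0.5898 s.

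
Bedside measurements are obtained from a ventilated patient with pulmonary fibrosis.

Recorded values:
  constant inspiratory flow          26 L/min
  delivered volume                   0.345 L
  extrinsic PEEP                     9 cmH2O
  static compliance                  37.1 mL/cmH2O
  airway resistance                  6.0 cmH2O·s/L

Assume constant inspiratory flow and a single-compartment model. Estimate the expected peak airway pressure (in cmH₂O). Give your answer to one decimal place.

Flow: 26 L/min ÷ 60 = 0.4333 L/s.
Equation of motion (constant flow): PIP = Vt/C + R·V̇ + PEEP.
PIP = 345/37.1 + 6.0×0.4333 + 9 = 9.299 + 2.6 + 9 = 20.899 cmH2O.

20.9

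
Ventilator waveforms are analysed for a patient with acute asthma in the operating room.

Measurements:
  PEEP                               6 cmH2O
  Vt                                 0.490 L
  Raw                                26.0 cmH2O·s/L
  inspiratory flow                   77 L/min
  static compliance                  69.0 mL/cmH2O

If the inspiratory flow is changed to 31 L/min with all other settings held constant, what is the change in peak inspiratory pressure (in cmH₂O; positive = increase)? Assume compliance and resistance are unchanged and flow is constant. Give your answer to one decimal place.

Flow: 77 L/min ÷ 60 = 1.2833 L/s.
New flow: 31 L/min ÷ 60 = 0.5167 L/s.
PIP = Vt/C + R·V̇ + PEEP (constant-flow equation of motion).
Only the resistive term changes: ΔPIP = R × ΔV̇ = 26.0 × (0.5167 − 1.2833) = 26.0 × -0.7666 = -19.932 cmH2O.

-19.9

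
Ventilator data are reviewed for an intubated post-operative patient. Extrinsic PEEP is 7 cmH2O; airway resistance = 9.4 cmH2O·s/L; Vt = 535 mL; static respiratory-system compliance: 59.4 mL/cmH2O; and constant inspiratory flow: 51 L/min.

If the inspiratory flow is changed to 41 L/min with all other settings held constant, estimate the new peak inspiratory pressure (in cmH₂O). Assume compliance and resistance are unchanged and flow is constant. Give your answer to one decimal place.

22.4

Flow: 51 L/min ÷ 60 = 0.85 L/s.
New flow: 41 L/min ÷ 60 = 0.6833 L/s.
PIP = Vt/C + R·V̇ + PEEP (constant-flow equation of motion).
Only the resistive term changes: ΔPIP = R × ΔV̇ = 9.4 × (0.6833 − 0.85) = 9.4 × -0.1667 = -1.567 cmH2O.
Original PIP = 535/59.4 + 9.4×0.85 + 7 = 23.997 cmH2O; new PIP = 23.997 + (-1.567) = 22.43 cmH2O.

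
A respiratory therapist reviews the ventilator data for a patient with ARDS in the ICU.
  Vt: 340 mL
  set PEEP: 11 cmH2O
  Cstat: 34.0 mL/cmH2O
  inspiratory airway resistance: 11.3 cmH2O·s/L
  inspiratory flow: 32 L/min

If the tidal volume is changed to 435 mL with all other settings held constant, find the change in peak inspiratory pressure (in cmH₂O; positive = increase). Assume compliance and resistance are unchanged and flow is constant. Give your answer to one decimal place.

2.8

PIP = Vt/C + R·V̇ + PEEP (constant-flow equation of motion).
Only the elastic term changes: ΔPIP = ΔVt / C = (435 − 340) / 34.0 = 2.794 cmH2O.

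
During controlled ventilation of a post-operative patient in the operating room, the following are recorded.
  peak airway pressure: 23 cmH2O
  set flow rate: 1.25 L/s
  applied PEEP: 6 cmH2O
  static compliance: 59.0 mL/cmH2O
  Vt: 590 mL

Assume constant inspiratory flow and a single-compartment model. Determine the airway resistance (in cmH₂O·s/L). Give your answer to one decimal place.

5.6

Equation of motion (constant flow): PIP = Vt/C + R·V̇ + PEEP.
R·V̇ = PIP − Vt/C − PEEP = 23 − 590/59.0 − 6 = 23 − 10.0 − 6 = 7.0 cmH2O.
R = 7.0 / 1.25 = 5.6 cmH2O·s/L.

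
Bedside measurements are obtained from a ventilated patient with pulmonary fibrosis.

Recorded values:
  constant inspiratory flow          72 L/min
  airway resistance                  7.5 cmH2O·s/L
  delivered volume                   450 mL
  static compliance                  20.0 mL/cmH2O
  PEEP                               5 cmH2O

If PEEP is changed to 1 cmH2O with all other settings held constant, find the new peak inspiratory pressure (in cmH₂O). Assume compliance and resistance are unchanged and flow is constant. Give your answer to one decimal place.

32.5

Flow: 72 L/min ÷ 60 = 1.2 L/s.
PIP = Vt/C + R·V̇ + PEEP (constant-flow equation of motion).
Only the baseline term changes: ΔPIP = ΔPEEP = 1 − 5 = -4.0 cmH2O.
Original PIP = 450/20.0 + 7.5×1.2 + 5 = 36.5 cmH2O; new PIP = 36.5 + (-4.0) = 32.5 cmH2O.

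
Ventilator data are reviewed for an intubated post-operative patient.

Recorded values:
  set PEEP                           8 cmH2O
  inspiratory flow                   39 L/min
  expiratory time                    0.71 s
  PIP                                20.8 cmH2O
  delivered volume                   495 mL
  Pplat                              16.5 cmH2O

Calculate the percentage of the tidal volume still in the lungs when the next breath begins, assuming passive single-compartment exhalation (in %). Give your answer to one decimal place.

15.8

Flow: 39 L/min ÷ 60 = 0.65 L/s.
R = (PIP − Pplat)/V̇ = (20.8 − 16.5) / 0.65 = 4.3/0.65 = 6.615 cmH2O·s/L.
C = Vt/(Pplat − PEEP) = 495.0 / (16.5 − 8) = 495.0/8.5 = 58.235 mL/cmH2O.
τ = R × C = 6.615 × 0.05824 L/cmH2O = 0.3853 s.
Fraction remaining at end-expiration = e^(−Te/τ) = e^(−0.71/0.3853) = 0.1584 → 15.84%.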